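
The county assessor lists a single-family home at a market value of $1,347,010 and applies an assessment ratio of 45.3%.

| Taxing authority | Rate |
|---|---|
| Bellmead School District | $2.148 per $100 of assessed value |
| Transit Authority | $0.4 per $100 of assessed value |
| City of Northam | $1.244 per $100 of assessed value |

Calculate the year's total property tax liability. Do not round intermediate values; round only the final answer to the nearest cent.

Assessed value = $1,347,010 × 0.453 = $610,195.53
Bellmead School District: $610,195.53 × 0.02148 = $13,106.9999844
Transit Authority: $610,195.53 × 0.004 = $2,440.78212
City of Northam: $610,195.53 × 0.01244 = $7,590.8323932
Total = $13,106.9999844 + $2,440.78212 + $7,590.8323932 = $23,138.6144976

$23,138.61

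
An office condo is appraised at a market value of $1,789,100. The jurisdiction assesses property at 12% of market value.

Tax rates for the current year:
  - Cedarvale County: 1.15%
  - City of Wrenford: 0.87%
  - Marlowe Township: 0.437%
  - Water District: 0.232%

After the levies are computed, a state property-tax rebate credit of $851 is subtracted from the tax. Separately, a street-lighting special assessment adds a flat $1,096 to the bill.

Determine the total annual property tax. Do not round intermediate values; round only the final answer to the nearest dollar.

$6,018

Assessed value = $1,789,100 × 0.12 = $214,692
Cedarvale County: $214,692 × 0.0115 = $2,468.958
City of Wrenford: $214,692 × 0.0087 = $1,867.8204
Marlowe Township: $214,692 × 0.00437 = $938.20404
Water District: $214,692 × 0.00232 = $498.08544
Levies subtotal = $5,773.06788
After credit = $5,773.06788 − $851 = $4,922.06788
Total = $4,922.06788 + $1,096 = $6,018.06788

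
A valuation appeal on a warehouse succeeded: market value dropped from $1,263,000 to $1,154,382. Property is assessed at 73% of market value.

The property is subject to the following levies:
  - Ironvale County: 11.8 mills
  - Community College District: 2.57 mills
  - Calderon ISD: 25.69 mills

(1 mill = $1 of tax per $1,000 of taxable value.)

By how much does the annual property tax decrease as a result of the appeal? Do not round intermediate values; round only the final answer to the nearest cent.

Old assessed value = $1,263,000 × 0.73 = $921,990
New assessed value = $1,154,382 × 0.73 = $842,698.86
Combined rate = 0.0118 + 0.00257 + 0.02569 = 0.04006
Old tax = $921,990 × 0.04006 = $36,934.9194
New tax = $842,698.86 × 0.04006 = $33,758.5163316
Reduction = $36,934.9194 − $33,758.5163316 = $3,176.4030684

$3,176.40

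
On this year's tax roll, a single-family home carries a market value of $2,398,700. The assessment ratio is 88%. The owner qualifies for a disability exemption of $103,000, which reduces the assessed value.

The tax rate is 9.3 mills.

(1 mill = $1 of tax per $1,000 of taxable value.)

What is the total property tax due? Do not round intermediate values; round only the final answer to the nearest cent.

$18,673.06

Assessed value = $2,398,700 × 0.88 = $2,110,856
Taxable value = $2,110,856 − $103,000 = $2,007,856
Tax = $2,007,856 × 0.0093 = $18,673.0608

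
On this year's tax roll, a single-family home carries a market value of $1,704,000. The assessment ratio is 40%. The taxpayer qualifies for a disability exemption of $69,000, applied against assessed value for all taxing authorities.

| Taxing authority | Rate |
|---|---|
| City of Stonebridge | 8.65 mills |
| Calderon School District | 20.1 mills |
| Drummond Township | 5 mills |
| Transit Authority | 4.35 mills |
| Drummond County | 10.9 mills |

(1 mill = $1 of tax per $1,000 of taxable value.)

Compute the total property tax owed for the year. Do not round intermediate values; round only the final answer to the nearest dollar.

Assessed value = $1,704,000 × 0.4 = $681,600
Taxable value = $681,600 − $69,000 = $612,600
City of Stonebridge: $612,600 × 0.00865 = $5,298.99
Calderon School District: $612,600 × 0.0201 = $12,313.26
Drummond Township: $612,600 × 0.005 = $3,063
Transit Authority: $612,600 × 0.00435 = $2,664.81
Drummond County: $612,600 × 0.0109 = $6,677.34
Total = $5,298.99 + $12,313.26 + $3,063 + $2,664.81 + $6,677.34 = $30,017.4

$30,017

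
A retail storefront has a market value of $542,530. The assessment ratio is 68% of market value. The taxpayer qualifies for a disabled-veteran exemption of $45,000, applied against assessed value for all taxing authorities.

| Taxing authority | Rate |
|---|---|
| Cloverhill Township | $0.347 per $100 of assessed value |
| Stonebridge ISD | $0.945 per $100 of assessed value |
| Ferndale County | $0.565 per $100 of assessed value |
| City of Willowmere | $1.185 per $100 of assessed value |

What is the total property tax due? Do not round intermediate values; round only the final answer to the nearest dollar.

$9,854

Assessed value = $542,530 × 0.68 = $368,920.4
Taxable value = $368,920.4 − $45,000 = $323,920.4
Cloverhill Township: $323,920.4 × 0.00347 = $1,124.003788
Stonebridge ISD: $323,920.4 × 0.00945 = $3,061.04778
Ferndale County: $323,920.4 × 0.00565 = $1,830.15026
City of Willowmere: $323,920.4 × 0.01185 = $3,838.45674
Total = $1,124.003788 + $3,061.04778 + $1,830.15026 + $3,838.45674 = $9,853.658568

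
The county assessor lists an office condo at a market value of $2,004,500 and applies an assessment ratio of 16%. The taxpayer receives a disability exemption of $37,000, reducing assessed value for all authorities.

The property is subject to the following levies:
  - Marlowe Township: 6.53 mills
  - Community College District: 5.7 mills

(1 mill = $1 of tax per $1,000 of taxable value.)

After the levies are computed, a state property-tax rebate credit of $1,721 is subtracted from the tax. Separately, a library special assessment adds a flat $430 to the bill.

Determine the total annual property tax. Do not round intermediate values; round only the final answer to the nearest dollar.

$2,179

Assessed value = $2,004,500 × 0.16 = $320,720
Taxable value = $320,720 − $37,000 = $283,720
Marlowe Township: $283,720 × 0.00653 = $1,852.6916
Community College District: $283,720 × 0.0057 = $1,617.204
Levies subtotal = $3,469.8956
After credit = $3,469.8956 − $1,721 = $1,748.8956
Total = $1,748.8956 + $430 = $2,178.8956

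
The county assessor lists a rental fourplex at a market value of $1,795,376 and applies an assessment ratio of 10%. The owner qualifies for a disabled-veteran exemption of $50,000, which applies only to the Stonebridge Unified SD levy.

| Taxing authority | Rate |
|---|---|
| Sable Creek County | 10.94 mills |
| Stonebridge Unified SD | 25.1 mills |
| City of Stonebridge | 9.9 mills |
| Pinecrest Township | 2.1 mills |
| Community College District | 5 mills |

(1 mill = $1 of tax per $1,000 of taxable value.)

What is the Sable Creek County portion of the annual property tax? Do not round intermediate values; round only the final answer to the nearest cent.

Assessed value = $1,795,376 × 0.1 = $179,537.6
Sable Creek County taxable value = $179,537.6 (exemption does not apply)
Sable Creek County levy = $179,537.6 × 0.01094 = $1,964.141344

$1,964.14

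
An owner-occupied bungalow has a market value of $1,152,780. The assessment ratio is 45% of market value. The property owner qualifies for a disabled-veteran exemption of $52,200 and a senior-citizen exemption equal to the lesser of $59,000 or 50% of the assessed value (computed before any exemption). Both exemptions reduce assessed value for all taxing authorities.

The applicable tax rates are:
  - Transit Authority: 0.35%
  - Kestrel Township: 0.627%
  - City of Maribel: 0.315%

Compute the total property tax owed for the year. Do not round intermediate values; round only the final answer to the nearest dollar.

$5,266

Assessed value = $1,152,780 × 0.45 = $518,751
Senior-citizen exemption = min($59,000, 50% × $518,751) = min($59,000, $259,375.5) = $59,000 (dollar cap binds)
Taxable value = $518,751 − $52,200 − $59,000 = $407,551
Transit Authority: $407,551 × 0.0035 = $1,426.4285
Kestrel Township: $407,551 × 0.00627 = $2,555.34477
City of Maribel: $407,551 × 0.00315 = $1,283.78565
Total = $5,265.55892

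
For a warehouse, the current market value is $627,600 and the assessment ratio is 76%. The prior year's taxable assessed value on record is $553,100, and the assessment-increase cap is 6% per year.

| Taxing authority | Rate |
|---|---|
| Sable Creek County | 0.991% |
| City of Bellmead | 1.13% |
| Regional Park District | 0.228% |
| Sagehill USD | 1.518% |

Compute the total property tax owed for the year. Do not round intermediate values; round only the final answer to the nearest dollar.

Uncapped assessed value = $627,600 × 0.76 = $476,976
Cap limit = $553,100 × 1.06 = $586,286
Taxable assessed value = min($476,976, $586,286) = $476,976 (cap does not bind)
Sable Creek County: $476,976 × 0.00991 = $4,726.83216
City of Bellmead: $476,976 × 0.0113 = $5,389.8288
Regional Park District: $476,976 × 0.00228 = $1,087.50528
Sagehill USD: $476,976 × 0.01518 = $7,240.49568
Total = $18,444.66192

$18,445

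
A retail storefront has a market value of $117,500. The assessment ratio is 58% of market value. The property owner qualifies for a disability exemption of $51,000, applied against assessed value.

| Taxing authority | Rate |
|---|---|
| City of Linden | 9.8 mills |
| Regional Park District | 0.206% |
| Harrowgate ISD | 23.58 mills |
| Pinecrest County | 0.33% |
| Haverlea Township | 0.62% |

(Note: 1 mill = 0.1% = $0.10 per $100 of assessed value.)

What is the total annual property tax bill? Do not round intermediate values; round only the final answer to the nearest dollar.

Assessed value = $117,500 × 0.58 = $68,150
Taxable value = $68,150 − $51,000 = $17,150
City of Linden: $17,150 × 0.0098 = $168.07
Regional Park District: $17,150 × 0.00206 = $35.329
Harrowgate ISD: $17,150 × 0.02358 = $404.397
Pinecrest County: $17,150 × 0.0033 = $56.595
Haverlea Township: $17,150 × 0.0062 = $106.33
Total = $770.721

$771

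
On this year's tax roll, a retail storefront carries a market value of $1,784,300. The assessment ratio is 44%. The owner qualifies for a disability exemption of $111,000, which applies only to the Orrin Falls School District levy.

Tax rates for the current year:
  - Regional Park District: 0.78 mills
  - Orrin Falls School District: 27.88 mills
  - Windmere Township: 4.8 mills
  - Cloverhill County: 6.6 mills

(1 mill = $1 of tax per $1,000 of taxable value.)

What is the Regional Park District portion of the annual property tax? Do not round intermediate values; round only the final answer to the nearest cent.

$612.37

Assessed value = $1,784,300 × 0.44 = $785,092
Regional Park District taxable value = $785,092 (exemption does not apply)
Regional Park District levy = $785,092 × 0.00078 = $612.37176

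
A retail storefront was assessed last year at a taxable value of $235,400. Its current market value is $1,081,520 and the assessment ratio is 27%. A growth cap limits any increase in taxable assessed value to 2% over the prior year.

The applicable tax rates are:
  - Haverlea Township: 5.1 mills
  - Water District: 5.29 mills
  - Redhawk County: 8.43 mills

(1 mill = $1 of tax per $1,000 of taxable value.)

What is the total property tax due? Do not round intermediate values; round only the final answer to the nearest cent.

$4,518.83

Uncapped assessed value = $1,081,520 × 0.27 = $292,010.4
Cap limit = $235,400 × 1.02 = $240,108
Taxable assessed value = min($292,010.4, $240,108) = $240,108 (cap binds)
Haverlea Township: $240,108 × 0.0051 = $1,224.5508
Water District: $240,108 × 0.00529 = $1,270.17132
Redhawk County: $240,108 × 0.00843 = $2,024.11044
Total = $4,518.83256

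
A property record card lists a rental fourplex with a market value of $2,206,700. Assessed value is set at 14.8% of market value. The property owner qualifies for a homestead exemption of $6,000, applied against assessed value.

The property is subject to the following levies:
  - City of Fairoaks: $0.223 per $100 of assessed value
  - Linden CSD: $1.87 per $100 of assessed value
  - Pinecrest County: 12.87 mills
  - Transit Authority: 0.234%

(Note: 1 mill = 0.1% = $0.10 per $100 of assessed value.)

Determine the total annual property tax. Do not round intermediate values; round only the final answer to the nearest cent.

Assessed value = $2,206,700 × 0.148 = $326,591.6
Taxable value = $326,591.6 − $6,000 = $320,591.6
City of Fairoaks: $320,591.6 × 0.00223 = $714.919268
Linden CSD: $320,591.6 × 0.0187 = $5,995.06292
Pinecrest County: $320,591.6 × 0.01287 = $4,126.013892
Transit Authority: $320,591.6 × 0.00234 = $750.184344
Total = $11,586.180424

$11,586.18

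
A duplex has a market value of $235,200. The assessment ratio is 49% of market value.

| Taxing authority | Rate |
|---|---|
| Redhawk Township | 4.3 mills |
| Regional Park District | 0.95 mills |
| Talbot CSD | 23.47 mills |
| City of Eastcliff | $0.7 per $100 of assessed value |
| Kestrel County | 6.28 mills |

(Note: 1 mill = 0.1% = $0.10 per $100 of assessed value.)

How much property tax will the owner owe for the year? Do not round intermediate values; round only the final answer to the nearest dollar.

$4,840

Assessed value = $235,200 × 0.49 = $115,248
Redhawk Township: $115,248 × 0.0043 = $495.5664
Regional Park District: $115,248 × 0.00095 = $109.4856
Talbot CSD: $115,248 × 0.02347 = $2,704.87056
City of Eastcliff: $115,248 × 0.007 = $806.736
Kestrel County: $115,248 × 0.00628 = $723.75744
Total = $4,840.416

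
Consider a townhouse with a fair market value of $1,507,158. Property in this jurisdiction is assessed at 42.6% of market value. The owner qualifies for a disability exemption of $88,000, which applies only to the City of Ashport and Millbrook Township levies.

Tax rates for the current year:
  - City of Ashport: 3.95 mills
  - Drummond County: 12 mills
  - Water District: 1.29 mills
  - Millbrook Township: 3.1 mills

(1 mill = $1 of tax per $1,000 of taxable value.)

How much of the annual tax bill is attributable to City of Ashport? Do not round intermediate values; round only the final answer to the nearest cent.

Assessed value = $1,507,158 × 0.426 = $642,049.308
City of Ashport taxable value = $642,049.308 − $88,000 = $554,049.308
City of Ashport levy = $554,049.308 × 0.00395 = $2,188.4947666

$2,188.49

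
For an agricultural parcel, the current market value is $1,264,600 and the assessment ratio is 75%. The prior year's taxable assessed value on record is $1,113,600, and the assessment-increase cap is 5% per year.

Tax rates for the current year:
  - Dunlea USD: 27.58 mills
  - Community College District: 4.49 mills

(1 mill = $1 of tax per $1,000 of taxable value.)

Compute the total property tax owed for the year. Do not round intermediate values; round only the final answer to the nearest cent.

$30,416.79

Uncapped assessed value = $1,264,600 × 0.75 = $948,450
Cap limit = $1,113,600 × 1.05 = $1,169,280
Taxable assessed value = min($948,450, $1,169,280) = $948,450 (cap does not bind)
Dunlea USD: $948,450 × 0.02758 = $26,158.251
Community College District: $948,450 × 0.00449 = $4,258.5405
Total = $30,416.7915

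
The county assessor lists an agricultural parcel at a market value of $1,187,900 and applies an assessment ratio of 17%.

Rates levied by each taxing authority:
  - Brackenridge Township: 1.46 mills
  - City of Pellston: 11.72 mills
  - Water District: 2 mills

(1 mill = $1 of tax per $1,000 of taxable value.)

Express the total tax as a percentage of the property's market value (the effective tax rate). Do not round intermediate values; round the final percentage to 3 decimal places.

Assessed value = $1,187,900 × 0.17 = $201,943
Brackenridge Township: $201,943 × 0.00146 = $294.83678
City of Pellston: $201,943 × 0.01172 = $2,366.77196
Water District: $201,943 × 0.002 = $403.886
Total tax = $3,065.49474
Effective rate = $3,065.49474 ÷ $1,187,900 = 0.258% of market value

0.258%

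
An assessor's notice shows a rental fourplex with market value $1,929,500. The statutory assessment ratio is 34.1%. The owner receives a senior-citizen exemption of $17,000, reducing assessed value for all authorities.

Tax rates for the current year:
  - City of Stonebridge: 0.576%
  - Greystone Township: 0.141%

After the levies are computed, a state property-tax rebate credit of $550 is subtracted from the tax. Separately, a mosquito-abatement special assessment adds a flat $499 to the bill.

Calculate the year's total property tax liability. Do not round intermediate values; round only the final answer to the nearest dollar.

Assessed value = $1,929,500 × 0.341 = $657,959.5
Taxable value = $657,959.5 − $17,000 = $640,959.5
City of Stonebridge: $640,959.5 × 0.00576 = $3,691.92672
Greystone Township: $640,959.5 × 0.00141 = $903.752895
Levies subtotal = $4,595.679615
After credit = $4,595.679615 − $550 = $4,045.679615
Total = $4,045.679615 + $499 = $4,544.679615

$4,545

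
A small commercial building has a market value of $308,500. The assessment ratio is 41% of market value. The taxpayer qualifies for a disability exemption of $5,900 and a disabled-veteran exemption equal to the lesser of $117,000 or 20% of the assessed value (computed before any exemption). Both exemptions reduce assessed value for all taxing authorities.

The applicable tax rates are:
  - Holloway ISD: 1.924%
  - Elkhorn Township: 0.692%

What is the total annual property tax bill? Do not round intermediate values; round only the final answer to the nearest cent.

$2,492.73

Assessed value = $308,500 × 0.41 = $126,485
Disabled-veteran exemption = min($117,000, 20% × $126,485) = min($117,000, $25,297) = $25,297 (percentage binds)
Taxable value = $126,485 − $5,900 − $25,297 = $95,288
Holloway ISD: $95,288 × 0.01924 = $1,833.34112
Elkhorn Township: $95,288 × 0.00692 = $659.39296
Total = $2,492.73408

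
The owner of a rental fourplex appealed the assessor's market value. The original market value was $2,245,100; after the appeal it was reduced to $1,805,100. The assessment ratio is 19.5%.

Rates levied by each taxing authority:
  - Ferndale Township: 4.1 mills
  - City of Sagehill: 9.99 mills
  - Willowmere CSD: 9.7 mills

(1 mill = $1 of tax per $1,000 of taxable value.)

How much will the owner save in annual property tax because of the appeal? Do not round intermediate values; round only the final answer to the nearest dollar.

Old assessed value = $2,245,100 × 0.195 = $437,794.5
New assessed value = $1,805,100 × 0.195 = $351,994.5
Combined rate = 0.0041 + 0.00999 + 0.0097 = 0.02379
Old tax = $437,794.5 × 0.02379 = $10,415.131155
New tax = $351,994.5 × 0.02379 = $8,373.949155
Reduction = $10,415.131155 − $8,373.949155 = $2,041.182

$2,041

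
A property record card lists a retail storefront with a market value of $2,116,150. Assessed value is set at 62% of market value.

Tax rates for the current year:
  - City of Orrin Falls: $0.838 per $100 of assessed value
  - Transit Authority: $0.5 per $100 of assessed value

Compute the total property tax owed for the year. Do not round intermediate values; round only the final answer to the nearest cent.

Assessed value = $2,116,150 × 0.62 = $1,312,013
City of Orrin Falls: $1,312,013 × 0.00838 = $10,994.66894
Transit Authority: $1,312,013 × 0.005 = $6,560.065
Total = $10,994.66894 + $6,560.065 = $17,554.73394

$17,554.73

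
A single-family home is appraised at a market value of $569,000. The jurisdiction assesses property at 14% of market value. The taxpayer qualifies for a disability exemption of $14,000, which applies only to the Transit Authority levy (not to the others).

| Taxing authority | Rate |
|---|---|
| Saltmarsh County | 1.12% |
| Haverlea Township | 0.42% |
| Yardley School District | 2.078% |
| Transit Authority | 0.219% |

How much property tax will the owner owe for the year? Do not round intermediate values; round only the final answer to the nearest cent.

$3,025.89

Assessed value = $569,000 × 0.14 = $79,660
Saltmarsh County: $79,660 × 0.0112 = $892.192
Haverlea Township: $79,660 × 0.0042 = $334.572
Yardley School District: $79,660 × 0.02078 = $1,655.3348
Transit Authority: ($79,660 − $14,000) × 0.00219 = $65,660 × 0.00219 = $143.7954
Total = $3,025.8942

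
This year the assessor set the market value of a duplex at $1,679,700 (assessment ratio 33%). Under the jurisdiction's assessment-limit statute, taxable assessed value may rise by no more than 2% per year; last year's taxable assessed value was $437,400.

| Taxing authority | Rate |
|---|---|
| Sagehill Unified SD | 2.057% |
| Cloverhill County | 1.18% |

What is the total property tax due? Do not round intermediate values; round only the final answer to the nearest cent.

Uncapped assessed value = $1,679,700 × 0.33 = $554,301
Cap limit = $437,400 × 1.02 = $446,148
Taxable assessed value = min($554,301, $446,148) = $446,148 (cap binds)
Sagehill Unified SD: $446,148 × 0.02057 = $9,177.26436
Cloverhill County: $446,148 × 0.0118 = $5,264.5464
Total = $14,441.81076

$14,441.81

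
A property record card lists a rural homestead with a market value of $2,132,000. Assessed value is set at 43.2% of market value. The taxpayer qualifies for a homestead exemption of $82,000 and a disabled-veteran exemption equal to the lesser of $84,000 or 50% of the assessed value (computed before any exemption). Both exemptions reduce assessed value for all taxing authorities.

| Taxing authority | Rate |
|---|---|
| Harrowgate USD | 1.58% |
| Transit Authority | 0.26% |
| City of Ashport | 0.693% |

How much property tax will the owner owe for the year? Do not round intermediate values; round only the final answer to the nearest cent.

Assessed value = $2,132,000 × 0.432 = $921,024
Disabled-veteran exemption = min($84,000, 50% × $921,024) = min($84,000, $460,512) = $84,000 (dollar cap binds)
Taxable value = $921,024 − $82,000 − $84,000 = $755,024
Harrowgate USD: $755,024 × 0.0158 = $11,929.3792
Transit Authority: $755,024 × 0.0026 = $1,963.0624
City of Ashport: $755,024 × 0.00693 = $5,232.31632
Total = $19,124.75792

$19,124.76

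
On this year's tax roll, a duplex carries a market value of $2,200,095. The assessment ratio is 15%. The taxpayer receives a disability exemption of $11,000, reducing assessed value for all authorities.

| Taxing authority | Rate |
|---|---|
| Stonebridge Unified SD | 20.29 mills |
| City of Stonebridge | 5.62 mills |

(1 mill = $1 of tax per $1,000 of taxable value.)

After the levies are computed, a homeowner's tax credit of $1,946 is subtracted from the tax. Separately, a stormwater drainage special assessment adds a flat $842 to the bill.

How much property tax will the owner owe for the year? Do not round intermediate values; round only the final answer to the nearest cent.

$7,161.66

Assessed value = $2,200,095 × 0.15 = $330,014.25
Taxable value = $330,014.25 − $11,000 = $319,014.25
Stonebridge Unified SD: $319,014.25 × 0.02029 = $6,472.7991325
City of Stonebridge: $319,014.25 × 0.00562 = $1,792.860085
Levies subtotal = $8,265.6592175
After credit = $8,265.6592175 − $1,946 = $6,319.6592175
Total = $6,319.6592175 + $842 = $7,161.6592175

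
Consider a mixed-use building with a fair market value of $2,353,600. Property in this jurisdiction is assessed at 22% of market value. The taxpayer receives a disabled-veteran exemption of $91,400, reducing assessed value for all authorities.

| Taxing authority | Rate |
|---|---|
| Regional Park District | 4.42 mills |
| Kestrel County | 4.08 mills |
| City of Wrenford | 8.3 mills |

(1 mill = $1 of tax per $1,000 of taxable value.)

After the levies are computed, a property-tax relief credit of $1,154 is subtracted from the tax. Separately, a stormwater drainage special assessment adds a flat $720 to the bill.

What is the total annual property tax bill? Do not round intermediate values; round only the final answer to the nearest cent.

$6,729.39

Assessed value = $2,353,600 × 0.22 = $517,792
Taxable value = $517,792 − $91,400 = $426,392
Regional Park District: $426,392 × 0.00442 = $1,884.65264
Kestrel County: $426,392 × 0.00408 = $1,739.67936
City of Wrenford: $426,392 × 0.0083 = $3,539.0536
Levies subtotal = $7,163.3856
After credit = $7,163.3856 − $1,154 = $6,009.3856
Total = $6,009.3856 + $720 = $6,729.3856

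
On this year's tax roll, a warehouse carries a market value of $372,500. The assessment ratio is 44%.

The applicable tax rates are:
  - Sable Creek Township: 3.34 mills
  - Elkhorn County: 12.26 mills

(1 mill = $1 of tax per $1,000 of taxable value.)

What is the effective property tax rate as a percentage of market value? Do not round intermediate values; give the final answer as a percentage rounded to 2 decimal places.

0.69%

Assessed value = $372,500 × 0.44 = $163,900
Sable Creek Township: $163,900 × 0.00334 = $547.426
Elkhorn County: $163,900 × 0.01226 = $2,009.414
Total tax = $2,556.84
Effective rate = $2,556.84 ÷ $372,500 = 0.69% of market value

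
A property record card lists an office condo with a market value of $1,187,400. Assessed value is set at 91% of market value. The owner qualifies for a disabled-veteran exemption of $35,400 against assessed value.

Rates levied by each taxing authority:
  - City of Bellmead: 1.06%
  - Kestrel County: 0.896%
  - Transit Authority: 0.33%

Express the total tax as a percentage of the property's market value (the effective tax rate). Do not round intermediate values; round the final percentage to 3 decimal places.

2.012%

Assessed value = $1,187,400 × 0.91 = $1,080,534
Taxable value = $1,080,534 − $35,400 = $1,045,134
City of Bellmead: $1,045,134 × 0.0106 = $11,078.4204
Kestrel County: $1,045,134 × 0.00896 = $9,364.40064
Transit Authority: $1,045,134 × 0.0033 = $3,448.9422
Total tax = $23,891.76324
Effective rate = $23,891.76324 ÷ $1,187,400 = 2.012% of market value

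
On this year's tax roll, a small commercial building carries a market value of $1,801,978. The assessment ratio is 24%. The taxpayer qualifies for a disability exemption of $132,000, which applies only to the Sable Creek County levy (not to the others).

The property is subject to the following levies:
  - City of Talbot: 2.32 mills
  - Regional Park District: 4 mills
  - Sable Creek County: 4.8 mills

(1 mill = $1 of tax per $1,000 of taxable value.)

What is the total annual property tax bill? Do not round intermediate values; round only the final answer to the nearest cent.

$4,175.52

Assessed value = $1,801,978 × 0.24 = $432,474.72
City of Talbot: $432,474.72 × 0.00232 = $1,003.3413504
Regional Park District: $432,474.72 × 0.004 = $1,729.89888
Sable Creek County: ($432,474.72 − $132,000) × 0.0048 = $300,474.72 × 0.0048 = $1,442.278656
Total = $4,175.5188864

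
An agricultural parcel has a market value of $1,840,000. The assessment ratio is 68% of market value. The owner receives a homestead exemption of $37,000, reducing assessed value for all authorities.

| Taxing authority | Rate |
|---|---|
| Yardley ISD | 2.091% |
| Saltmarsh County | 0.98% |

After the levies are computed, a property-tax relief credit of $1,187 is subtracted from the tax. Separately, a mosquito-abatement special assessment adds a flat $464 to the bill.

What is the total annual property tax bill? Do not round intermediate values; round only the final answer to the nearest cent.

Assessed value = $1,840,000 × 0.68 = $1,251,200
Taxable value = $1,251,200 − $37,000 = $1,214,200
Yardley ISD: $1,214,200 × 0.02091 = $25,388.922
Saltmarsh County: $1,214,200 × 0.0098 = $11,899.16
Levies subtotal = $37,288.082
After credit = $37,288.082 − $1,187 = $36,101.082
Total = $36,101.082 + $464 = $36,565.082

$36,565.08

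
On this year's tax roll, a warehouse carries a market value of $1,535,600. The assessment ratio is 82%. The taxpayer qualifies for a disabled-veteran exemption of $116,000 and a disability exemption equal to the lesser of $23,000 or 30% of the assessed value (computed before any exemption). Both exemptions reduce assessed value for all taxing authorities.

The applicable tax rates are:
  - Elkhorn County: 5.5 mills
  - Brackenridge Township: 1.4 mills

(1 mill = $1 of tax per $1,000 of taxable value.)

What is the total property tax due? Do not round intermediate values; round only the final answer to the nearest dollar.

$7,729

Assessed value = $1,535,600 × 0.82 = $1,259,192
Disability exemption = min($23,000, 30% × $1,259,192) = min($23,000, $377,757.6) = $23,000 (dollar cap binds)
Taxable value = $1,259,192 − $116,000 − $23,000 = $1,120,192
Elkhorn County: $1,120,192 × 0.0055 = $6,161.056
Brackenridge Township: $1,120,192 × 0.0014 = $1,568.2688
Total = $7,729.3248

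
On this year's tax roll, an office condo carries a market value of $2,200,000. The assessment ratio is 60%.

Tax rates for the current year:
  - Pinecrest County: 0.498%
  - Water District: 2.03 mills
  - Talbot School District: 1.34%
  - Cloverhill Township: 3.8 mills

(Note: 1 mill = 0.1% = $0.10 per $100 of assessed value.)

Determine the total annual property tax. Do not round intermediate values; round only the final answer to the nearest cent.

$31,957.20

Assessed value = $2,200,000 × 0.6 = $1,320,000
Pinecrest County: $1,320,000 × 0.00498 = $6,573.6
Water District: $1,320,000 × 0.00203 = $2,679.6
Talbot School District: $1,320,000 × 0.0134 = $17,688
Cloverhill Township: $1,320,000 × 0.0038 = $5,016
Total = $31,957.2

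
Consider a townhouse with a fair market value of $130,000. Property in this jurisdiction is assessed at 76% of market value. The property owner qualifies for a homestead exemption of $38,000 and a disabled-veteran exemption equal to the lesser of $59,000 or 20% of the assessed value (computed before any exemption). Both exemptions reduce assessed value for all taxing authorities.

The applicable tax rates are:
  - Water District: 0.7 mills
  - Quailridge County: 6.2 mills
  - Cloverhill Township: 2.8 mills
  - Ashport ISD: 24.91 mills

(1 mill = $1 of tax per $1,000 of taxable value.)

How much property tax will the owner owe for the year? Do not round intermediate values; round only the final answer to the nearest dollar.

$1,420

Assessed value = $130,000 × 0.76 = $98,800
Disabled-veteran exemption = min($59,000, 20% × $98,800) = min($59,000, $19,760) = $19,760 (percentage binds)
Taxable value = $98,800 − $38,000 − $19,760 = $41,040
Water District: $41,040 × 0.0007 = $28.728
Quailridge County: $41,040 × 0.0062 = $254.448
Cloverhill Township: $41,040 × 0.0028 = $114.912
Ashport ISD: $41,040 × 0.02491 = $1,022.3064
Total = $1,420.3944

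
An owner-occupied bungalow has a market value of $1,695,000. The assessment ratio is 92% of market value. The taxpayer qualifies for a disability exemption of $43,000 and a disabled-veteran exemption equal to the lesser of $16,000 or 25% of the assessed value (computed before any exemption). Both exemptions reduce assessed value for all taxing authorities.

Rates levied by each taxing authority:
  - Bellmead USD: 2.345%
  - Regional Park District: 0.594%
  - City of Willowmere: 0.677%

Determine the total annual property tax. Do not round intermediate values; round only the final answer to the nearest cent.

Assessed value = $1,695,000 × 0.92 = $1,559,400
Disabled-veteran exemption = min($16,000, 25% × $1,559,400) = min($16,000, $389,850) = $16,000 (dollar cap binds)
Taxable value = $1,559,400 − $43,000 − $16,000 = $1,500,400
Bellmead USD: $1,500,400 × 0.02345 = $35,184.38
Regional Park District: $1,500,400 × 0.00594 = $8,912.376
City of Willowmere: $1,500,400 × 0.00677 = $10,157.708
Total = $54,254.464

$54,254.46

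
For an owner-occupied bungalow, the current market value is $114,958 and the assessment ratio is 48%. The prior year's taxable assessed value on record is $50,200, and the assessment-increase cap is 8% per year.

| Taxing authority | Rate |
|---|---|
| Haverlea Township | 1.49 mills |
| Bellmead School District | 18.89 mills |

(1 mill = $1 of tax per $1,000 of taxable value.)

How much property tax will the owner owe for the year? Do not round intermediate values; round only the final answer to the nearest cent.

Uncapped assessed value = $114,958 × 0.48 = $55,179.84
Cap limit = $50,200 × 1.08 = $54,216
Taxable assessed value = min($55,179.84, $54,216) = $54,216 (cap binds)
Haverlea Township: $54,216 × 0.00149 = $80.78184
Bellmead School District: $54,216 × 0.01889 = $1,024.14024
Total = $1,104.92208

$1,104.92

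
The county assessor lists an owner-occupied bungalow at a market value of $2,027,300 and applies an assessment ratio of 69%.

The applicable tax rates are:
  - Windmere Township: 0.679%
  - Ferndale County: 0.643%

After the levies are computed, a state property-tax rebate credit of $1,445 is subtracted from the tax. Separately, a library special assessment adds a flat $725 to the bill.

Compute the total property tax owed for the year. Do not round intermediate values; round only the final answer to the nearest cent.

Assessed value = $2,027,300 × 0.69 = $1,398,837
Windmere Township: $1,398,837 × 0.00679 = $9,498.10323
Ferndale County: $1,398,837 × 0.00643 = $8,994.52191
Levies subtotal = $18,492.62514
After credit = $18,492.62514 − $1,445 = $17,047.62514
Total = $17,047.62514 + $725 = $17,772.62514

$17,772.63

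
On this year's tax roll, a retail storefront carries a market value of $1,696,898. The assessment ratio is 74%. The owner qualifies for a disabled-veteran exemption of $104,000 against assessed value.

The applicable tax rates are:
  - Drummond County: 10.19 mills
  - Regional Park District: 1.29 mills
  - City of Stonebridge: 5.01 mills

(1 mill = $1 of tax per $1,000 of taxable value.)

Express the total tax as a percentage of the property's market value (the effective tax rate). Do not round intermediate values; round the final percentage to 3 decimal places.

Assessed value = $1,696,898 × 0.74 = $1,255,704.52
Taxable value = $1,255,704.52 − $104,000 = $1,151,704.52
Drummond County: $1,151,704.52 × 0.01019 = $11,735.8690588
Regional Park District: $1,151,704.52 × 0.00129 = $1,485.6988308
City of Stonebridge: $1,151,704.52 × 0.00501 = $5,770.0396452
Total tax = $18,991.6075348
Effective rate = $18,991.6075348 ÷ $1,696,898 = 1.119% of market value

1.119%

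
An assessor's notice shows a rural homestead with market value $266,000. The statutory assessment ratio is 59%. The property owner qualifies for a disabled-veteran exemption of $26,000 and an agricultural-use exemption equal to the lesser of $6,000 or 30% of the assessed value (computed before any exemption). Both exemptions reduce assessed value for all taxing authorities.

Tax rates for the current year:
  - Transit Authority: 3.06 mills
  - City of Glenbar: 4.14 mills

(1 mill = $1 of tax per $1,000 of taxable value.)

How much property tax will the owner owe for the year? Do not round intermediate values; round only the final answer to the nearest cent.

Assessed value = $266,000 × 0.59 = $156,940
Agricultural-use exemption = min($6,000, 30% × $156,940) = min($6,000, $47,082) = $6,000 (dollar cap binds)
Taxable value = $156,940 − $26,000 − $6,000 = $124,940
Transit Authority: $124,940 × 0.00306 = $382.3164
City of Glenbar: $124,940 × 0.00414 = $517.2516
Total = $899.568

$899.57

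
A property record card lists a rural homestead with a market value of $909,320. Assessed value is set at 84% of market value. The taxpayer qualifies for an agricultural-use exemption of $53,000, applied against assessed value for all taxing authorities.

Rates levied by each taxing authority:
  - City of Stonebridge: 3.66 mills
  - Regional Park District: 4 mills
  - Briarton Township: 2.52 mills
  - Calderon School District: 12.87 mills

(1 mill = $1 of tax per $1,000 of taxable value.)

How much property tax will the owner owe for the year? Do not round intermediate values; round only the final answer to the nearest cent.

$16,384.60

Assessed value = $909,320 × 0.84 = $763,828.8
Taxable value = $763,828.8 − $53,000 = $710,828.8
City of Stonebridge: $710,828.8 × 0.00366 = $2,601.633408
Regional Park District: $710,828.8 × 0.004 = $2,843.3152
Briarton Township: $710,828.8 × 0.00252 = $1,791.288576
Calderon School District: $710,828.8 × 0.01287 = $9,148.366656
Total = $2,601.633408 + $2,843.3152 + $1,791.288576 + $9,148.366656 = $16,384.60384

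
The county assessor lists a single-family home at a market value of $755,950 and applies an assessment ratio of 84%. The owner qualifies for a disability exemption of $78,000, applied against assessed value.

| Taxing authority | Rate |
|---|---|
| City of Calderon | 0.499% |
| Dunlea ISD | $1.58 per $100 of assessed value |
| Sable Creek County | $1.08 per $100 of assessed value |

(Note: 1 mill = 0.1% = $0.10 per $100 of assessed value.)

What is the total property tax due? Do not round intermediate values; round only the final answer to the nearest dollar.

Assessed value = $755,950 × 0.84 = $634,998
Taxable value = $634,998 − $78,000 = $556,998
City of Calderon: $556,998 × 0.00499 = $2,779.42002
Dunlea ISD: $556,998 × 0.0158 = $8,800.5684
Sable Creek County: $556,998 × 0.0108 = $6,015.5784
Total = $17,595.56682

$17,596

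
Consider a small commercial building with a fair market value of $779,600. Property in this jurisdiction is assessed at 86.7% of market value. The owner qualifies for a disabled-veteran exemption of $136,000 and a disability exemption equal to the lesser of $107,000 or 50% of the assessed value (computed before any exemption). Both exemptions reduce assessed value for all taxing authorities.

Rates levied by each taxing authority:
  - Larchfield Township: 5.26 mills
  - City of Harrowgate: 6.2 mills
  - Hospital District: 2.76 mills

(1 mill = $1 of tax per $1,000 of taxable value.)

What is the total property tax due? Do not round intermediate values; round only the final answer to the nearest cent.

$6,156.03

Assessed value = $779,600 × 0.867 = $675,913.2
Disability exemption = min($107,000, 50% × $675,913.2) = min($107,000, $337,956.6) = $107,000 (dollar cap binds)
Taxable value = $675,913.2 − $136,000 − $107,000 = $432,913.2
Larchfield Township: $432,913.2 × 0.00526 = $2,277.123432
City of Harrowgate: $432,913.2 × 0.0062 = $2,684.06184
Hospital District: $432,913.2 × 0.00276 = $1,194.840432
Total = $6,156.025704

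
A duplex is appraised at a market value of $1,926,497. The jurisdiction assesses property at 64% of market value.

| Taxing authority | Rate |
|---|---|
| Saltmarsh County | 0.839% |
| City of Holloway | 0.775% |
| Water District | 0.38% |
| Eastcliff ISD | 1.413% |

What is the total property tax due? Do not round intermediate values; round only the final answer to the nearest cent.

$42,006.88

Assessed value = $1,926,497 × 0.64 = $1,232,958.08
Saltmarsh County: $1,232,958.08 × 0.00839 = $10,344.5182912
City of Holloway: $1,232,958.08 × 0.00775 = $9,555.42512
Water District: $1,232,958.08 × 0.0038 = $4,685.240704
Eastcliff ISD: $1,232,958.08 × 0.01413 = $17,421.6976704
Total = $10,344.5182912 + $9,555.42512 + $4,685.240704 + $17,421.6976704 = $42,006.8817856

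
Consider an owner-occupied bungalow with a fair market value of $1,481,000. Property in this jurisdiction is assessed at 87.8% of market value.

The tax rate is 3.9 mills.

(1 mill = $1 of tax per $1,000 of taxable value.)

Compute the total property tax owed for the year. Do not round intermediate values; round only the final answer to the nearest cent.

$5,071.24

Assessed value = $1,481,000 × 0.878 = $1,300,318
Tax = $1,300,318 × 0.0039 = $5,071.2402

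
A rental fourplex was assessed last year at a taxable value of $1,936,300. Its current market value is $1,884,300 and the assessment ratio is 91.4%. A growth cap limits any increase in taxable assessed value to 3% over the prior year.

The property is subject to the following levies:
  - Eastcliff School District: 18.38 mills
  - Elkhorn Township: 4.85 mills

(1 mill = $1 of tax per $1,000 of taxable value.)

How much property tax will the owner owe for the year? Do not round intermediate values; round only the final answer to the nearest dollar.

$40,008

Uncapped assessed value = $1,884,300 × 0.914 = $1,722,250.2
Cap limit = $1,936,300 × 1.03 = $1,994,389
Taxable assessed value = min($1,722,250.2, $1,994,389) = $1,722,250.2 (cap does not bind)
Eastcliff School District: $1,722,250.2 × 0.01838 = $31,654.958676
Elkhorn Township: $1,722,250.2 × 0.00485 = $8,352.91347
Total = $40,007.872146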